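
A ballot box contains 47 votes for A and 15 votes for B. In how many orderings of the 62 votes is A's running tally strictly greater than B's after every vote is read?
Strict-lead orderings = 48027225765120

Total orderings of the 62 votes with 47 for A: C(62, 47) = 93052749919920. By the Bertrand ballot formula (Cycle Lemma / reflection principle), the number of orderings in which A is strictly ahead of B throughout is (p − q)/(p + q) · C(p + q, p) = (47 − 15)/(47 + 15) · 93052749919920 = 48027225765120.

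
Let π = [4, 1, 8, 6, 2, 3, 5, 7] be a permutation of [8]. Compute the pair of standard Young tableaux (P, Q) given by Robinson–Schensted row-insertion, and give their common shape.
P = [1, 2, 3, 5, 7] / [4, 6] / [8];  Q = [1, 3, 6, 7, 8] / [2, 4] / [5];  common shape = (5, 2, 1)

Row-insert the values π_1, π_2, … into P one at a time, bumping the leftmost entry strictly greater than the inserted value down to the next row. The recording tableau Q records, in position (i, j), the step at which that cell was added to P.
  Insert 4 (step 1): P = [4];  Q = [1]
  Insert 1 (step 2): P = [1] / [4];  Q = [1] / [2]
  Insert 8 (step 3): P = [1, 8] / [4];  Q = [1, 3] / [2]
  Insert 6 (step 4): P = [1, 6] / [4, 8];  Q = [1, 3] / [2, 4]
  Insert 2 (step 5): P = [1, 2] / [4, 6] / [8];  Q = [1, 3] / [2, 4] / [5]
  Insert 3 (step 6): P = [1, 2, 3] / [4, 6] / [8];  Q = [1, 3, 6] / [2, 4] / [5]
  Insert 5 (step 7): P = [1, 2, 3, 5] / [4, 6] / [8];  Q = [1, 3, 6, 7] / [2, 4] / [5]
  Insert 7 (step 8): P = [1, 2, 3, 5, 7] / [4, 6] / [8];  Q = [1, 3, 6, 7, 8] / [2, 4] / [5]
Final shape: (5, 2, 1).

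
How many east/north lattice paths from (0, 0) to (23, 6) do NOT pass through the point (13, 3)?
Number of paths = 314860

Total paths from (0, 0) to (23, 6): C(29, 23) = 475020. Paths through (13, 3): (paths (0, 0) → (13, 3)) × (paths (13, 3) → (23, 6)) = C(16, 13) · C(13, 10) = 560 · 286 = 160160. Avoidance count = 475020 − 160160 = 314860.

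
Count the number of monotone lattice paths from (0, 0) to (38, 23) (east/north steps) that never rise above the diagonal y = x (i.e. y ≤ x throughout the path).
Number of paths = 15400866695524800

By the reflection principle (André's argument), the number of monotone paths to (38, 23) with n ≤ m that never go above y = x is C(61, 38) − C(61, 39) = 37539612570341700 − 22138745874816900 = 15400866695524800.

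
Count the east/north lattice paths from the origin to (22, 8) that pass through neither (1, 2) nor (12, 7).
Number of paths = 4554771

Inclusion–exclusion. Total paths: C(30, 22) = 5852925. Through P₁: C(3, 1)·C(27, 21) = 888030. Through P₂: C(19, 12)·C(11, 10) = 554268. Since P₁ is strictly southwest of P₂, a monotone path through both must visit P₁ then P₂; paths through both = C(3, 1)·C(16, 11)·C(11, 10) = 144144. Avoid both = 5852925 − 888030 − 554268 + 144144 = 4554771.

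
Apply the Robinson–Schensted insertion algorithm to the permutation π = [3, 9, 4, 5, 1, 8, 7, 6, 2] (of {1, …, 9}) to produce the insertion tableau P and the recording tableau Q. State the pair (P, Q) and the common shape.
P = [1, 2, 5, 6] / [3, 4] / [7] / [8] / [9];  Q = [1, 2, 4, 6] / [3, 7] / [5] / [8] / [9];  common shape = (4, 2, 1, 1, 1)

Row-insert the values π_1, π_2, … into P one at a time, bumping the leftmost entry strictly greater than the inserted value down to the next row. The recording tableau Q records, in position (i, j), the step at which that cell was added to P.
  Insert 3 (step 1): P = [3];  Q = [1]
  Insert 9 (step 2): P = [3, 9];  Q = [1, 2]
  Insert 4 (step 3): P = [3, 4] / [9];  Q = [1, 2] / [3]
  Insert 5 (step 4): P = [3, 4, 5] / [9];  Q = [1, 2, 4] / [3]
  Insert 1 (step 5): P = [1, 4, 5] / [3] / [9];  Q = [1, 2, 4] / [3] / [5]
  Insert 8 (step 6): P = [1, 4, 5, 8] / [3] / [9];  Q = [1, 2, 4, 6] / [3] / [5]
  Insert 7 (step 7): P = [1, 4, 5, 7] / [3, 8] / [9];  Q = [1, 2, 4, 6] / [3, 7] / [5]
  Insert 6 (step 8): P = [1, 4, 5, 6] / [3, 7] / [8] / [9];  Q = [1, 2, 4, 6] / [3, 7] / [5] / [8]
  Insert 2 (step 9): P = [1, 2, 5, 6] / [3, 4] / [7] / [8] / [9];  Q = [1, 2, 4, 6] / [3, 7] / [5] / [8] / [9]
Final shape: (4, 2, 1, 1, 1).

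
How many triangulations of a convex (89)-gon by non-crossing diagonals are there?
C_87 = 16435314834665426797069144960762886143367590394940

These polygon triangulations are counted by the Catalan number C_n = (1/(n + 1)) · C(2n, n). For n = 87: C_87 = (1/88) · C(174, 87) = 1446307705450557558142084756547133980616347954754720/88 = 16435314834665426797069144960762886143367590394940.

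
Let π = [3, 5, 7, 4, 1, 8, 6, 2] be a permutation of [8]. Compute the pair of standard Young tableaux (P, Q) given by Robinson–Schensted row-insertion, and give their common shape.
P = [1, 2, 6, 8] / [3, 4] / [5, 7];  Q = [1, 2, 3, 6] / [4, 7] / [5, 8];  common shape = (4, 2, 2)

Row-insert the values π_1, π_2, … into P one at a time, bumping the leftmost entry strictly greater than the inserted value down to the next row. The recording tableau Q records, in position (i, j), the step at which that cell was added to P.
  Insert 3 (step 1): P = [3];  Q = [1]
  Insert 5 (step 2): P = [3, 5];  Q = [1, 2]
  Insert 7 (step 3): P = [3, 5, 7];  Q = [1, 2, 3]
  Insert 4 (step 4): P = [3, 4, 7] / [5];  Q = [1, 2, 3] / [4]
  Insert 1 (step 5): P = [1, 4, 7] / [3] / [5];  Q = [1, 2, 3] / [4] / [5]
  Insert 8 (step 6): P = [1, 4, 7, 8] / [3] / [5];  Q = [1, 2, 3, 6] / [4] / [5]
  Insert 6 (step 7): P = [1, 4, 6, 8] / [3, 7] / [5];  Q = [1, 2, 3, 6] / [4, 7] / [5]
  Insert 2 (step 8): P = [1, 2, 6, 8] / [3, 4] / [5, 7];  Q = [1, 2, 3, 6] / [4, 7] / [5, 8]
Final shape: (4, 2, 2).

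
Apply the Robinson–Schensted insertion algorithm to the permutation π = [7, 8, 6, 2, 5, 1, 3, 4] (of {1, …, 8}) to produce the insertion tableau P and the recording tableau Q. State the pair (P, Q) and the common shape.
P = [1, 3, 4] / [2, 5] / [6, 8] / [7];  Q = [1, 2, 8] / [3, 5] / [4, 7] / [6];  common shape = (3, 2, 2, 1)

Row-insert the values π_1, π_2, … into P one at a time, bumping the leftmost entry strictly greater than the inserted value down to the next row. The recording tableau Q records, in position (i, j), the step at which that cell was added to P.
  Insert 7 (step 1): P = [7];  Q = [1]
  Insert 8 (step 2): P = [7, 8];  Q = [1, 2]
  Insert 6 (step 3): P = [6, 8] / [7];  Q = [1, 2] / [3]
  Insert 2 (step 4): P = [2, 8] / [6] / [7];  Q = [1, 2] / [3] / [4]
  Insert 5 (step 5): P = [2, 5] / [6, 8] / [7];  Q = [1, 2] / [3, 5] / [4]
  Insert 1 (step 6): P = [1, 5] / [2, 8] / [6] / [7];  Q = [1, 2] / [3, 5] / [4] / [6]
  Insert 3 (step 7): P = [1, 3] / [2, 5] / [6, 8] / [7];  Q = [1, 2] / [3, 5] / [4, 7] / [6]
  Insert 4 (step 8): P = [1, 3, 4] / [2, 5] / [6, 8] / [7];  Q = [1, 2, 8] / [3, 5] / [4, 7] / [6]
Final shape: (3, 2, 2, 1).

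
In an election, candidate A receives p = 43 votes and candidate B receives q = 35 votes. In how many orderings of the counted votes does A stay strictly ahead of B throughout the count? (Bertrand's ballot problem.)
Strict-lead orderings = 1860487297922073041760

Total orderings of the 78 votes with 43 for A: C(78, 43) = 18139751154740212157160. By the Bertrand ballot formula (Cycle Lemma / reflection principle), the number of orderings in which A is strictly ahead of B throughout is (p − q)/(p + q) · C(p + q, p) = (43 − 35)/(43 + 35) · 18139751154740212157160 = 1860487297922073041760.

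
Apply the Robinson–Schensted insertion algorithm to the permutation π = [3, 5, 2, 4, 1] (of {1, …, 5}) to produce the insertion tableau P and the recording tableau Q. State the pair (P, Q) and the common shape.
P = [1, 4] / [2, 5] / [3];  Q = [1, 2] / [3, 4] / [5];  common shape = (2, 2, 1)

Row-insert the values π_1, π_2, … into P one at a time, bumping the leftmost entry strictly greater than the inserted value down to the next row. The recording tableau Q records, in position (i, j), the step at which that cell was added to P.
  Insert 3 (step 1): P = [3];  Q = [1]
  Insert 5 (step 2): P = [3, 5];  Q = [1, 2]
  Insert 2 (step 3): P = [2, 5] / [3];  Q = [1, 2] / [3]
  Insert 4 (step 4): P = [2, 4] / [3, 5];  Q = [1, 2] / [3, 4]
  Insert 1 (step 5): P = [1, 4] / [2, 5] / [3];  Q = [1, 2] / [3, 4] / [5]
Final shape: (2, 2, 1).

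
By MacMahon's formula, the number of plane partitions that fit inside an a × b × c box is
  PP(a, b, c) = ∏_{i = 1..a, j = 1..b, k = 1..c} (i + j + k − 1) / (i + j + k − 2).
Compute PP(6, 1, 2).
PP(6, 1, 2) = 28

Evaluate the triple product over i = 1..6, j = 1..1, k = 1..2. The factors are (2/1) · (3/2) · (3/2) · (4/3) · (4/3) · (5/4) · (5/4) · (6/5) · … (12 factors total). The numerators and denominators telescope so the product is an integer; carrying out the multiplication exactly gives PP(6, 1, 2) = 28.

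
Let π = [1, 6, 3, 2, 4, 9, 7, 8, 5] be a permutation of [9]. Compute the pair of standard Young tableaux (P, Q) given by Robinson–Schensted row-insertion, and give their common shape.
P = [1, 2, 4, 5, 8] / [3, 7] / [6, 9];  Q = [1, 2, 5, 6, 8] / [3, 7] / [4, 9];  common shape = (5, 2, 2)

Row-insert the values π_1, π_2, … into P one at a time, bumping the leftmost entry strictly greater than the inserted value down to the next row. The recording tableau Q records, in position (i, j), the step at which that cell was added to P.
  Insert 1 (step 1): P = [1];  Q = [1]
  Insert 6 (step 2): P = [1, 6];  Q = [1, 2]
  Insert 3 (step 3): P = [1, 3] / [6];  Q = [1, 2] / [3]
  Insert 2 (step 4): P = [1, 2] / [3] / [6];  Q = [1, 2] / [3] / [4]
  Insert 4 (step 5): P = [1, 2, 4] / [3] / [6];  Q = [1, 2, 5] / [3] / [4]
  Insert 9 (step 6): P = [1, 2, 4, 9] / [3] / [6];  Q = [1, 2, 5, 6] / [3] / [4]
  Insert 7 (step 7): P = [1, 2, 4, 7] / [3, 9] / [6];  Q = [1, 2, 5, 6] / [3, 7] / [4]
  Insert 8 (step 8): P = [1, 2, 4, 7, 8] / [3, 9] / [6];  Q = [1, 2, 5, 6, 8] / [3, 7] / [4]
  Insert 5 (step 9): P = [1, 2, 4, 5, 8] / [3, 7] / [6, 9];  Q = [1, 2, 5, 6, 8] / [3, 7] / [4, 9]
Final shape: (5, 2, 2).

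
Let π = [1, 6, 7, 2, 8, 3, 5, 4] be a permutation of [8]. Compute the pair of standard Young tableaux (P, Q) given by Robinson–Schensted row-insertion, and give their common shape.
P = [1, 2, 3, 4] / [5, 7, 8] / [6];  Q = [1, 2, 3, 5] / [4, 6, 7] / [8];  common shape = (4, 3, 1)

Row-insert the values π_1, π_2, … into P one at a time, bumping the leftmost entry strictly greater than the inserted value down to the next row. The recording tableau Q records, in position (i, j), the step at which that cell was added to P.
  Insert 1 (step 1): P = [1];  Q = [1]
  Insert 6 (step 2): P = [1, 6];  Q = [1, 2]
  Insert 7 (step 3): P = [1, 6, 7];  Q = [1, 2, 3]
  Insert 2 (step 4): P = [1, 2, 7] / [6];  Q = [1, 2, 3] / [4]
  Insert 8 (step 5): P = [1, 2, 7, 8] / [6];  Q = [1, 2, 3, 5] / [4]
  Insert 3 (step 6): P = [1, 2, 3, 8] / [6, 7];  Q = [1, 2, 3, 5] / [4, 6]
  Insert 5 (step 7): P = [1, 2, 3, 5] / [6, 7, 8];  Q = [1, 2, 3, 5] / [4, 6, 7]
  Insert 4 (step 8): P = [1, 2, 3, 4] / [5, 7, 8] / [6];  Q = [1, 2, 3, 5] / [4, 6, 7] / [8]
Final shape: (4, 3, 1).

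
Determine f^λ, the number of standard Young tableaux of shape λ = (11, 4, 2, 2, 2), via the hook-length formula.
# SYT of shape (11, 4, 2, 2, 2) = 44341440

Hook-length formula: f^λ = n! / Π hook(c), product over all cells c of the Young diagram. For λ = (11, 4, 2, 2, 2), n = 21 boxes. Hook lengths by row (left-to-right, top-to-bottom): [15, 14, 10, 9, 7, 6, 5, 4, 3, 2, 1]; [7, 6, 2, 1]; [4, 3]; [3, 2]; [2, 1]. Product of hooks = 1152216576000. So f^λ = 21! / 1152216576000 = 51090942171709440000 / 1152216576000 = 44341440.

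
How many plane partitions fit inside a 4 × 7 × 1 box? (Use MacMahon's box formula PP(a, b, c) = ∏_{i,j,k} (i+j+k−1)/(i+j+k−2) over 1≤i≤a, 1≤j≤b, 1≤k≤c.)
PP(4, 7, 1) = 330

Evaluate the triple product over i = 1..4, j = 1..7, k = 1..1. The factors are (2/1) · (3/2) · (4/3) · (5/4) · (6/5) · (7/6) · (8/7) · (3/2) · … (28 factors total). The numerators and denominators telescope so the product is an integer; carrying out the multiplication exactly gives PP(4, 7, 1) = 330.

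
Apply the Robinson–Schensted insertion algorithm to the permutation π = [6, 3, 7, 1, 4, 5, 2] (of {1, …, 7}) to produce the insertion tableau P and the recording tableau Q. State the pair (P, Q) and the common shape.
P = [1, 2, 5] / [3, 4] / [6, 7];  Q = [1, 3, 6] / [2, 5] / [4, 7];  common shape = (3, 2, 2)

Row-insert the values π_1, π_2, … into P one at a time, bumping the leftmost entry strictly greater than the inserted value down to the next row. The recording tableau Q records, in position (i, j), the step at which that cell was added to P.
  Insert 6 (step 1): P = [6];  Q = [1]
  Insert 3 (step 2): P = [3] / [6];  Q = [1] / [2]
  Insert 7 (step 3): P = [3, 7] / [6];  Q = [1, 3] / [2]
  Insert 1 (step 4): P = [1, 7] / [3] / [6];  Q = [1, 3] / [2] / [4]
  Insert 4 (step 5): P = [1, 4] / [3, 7] / [6];  Q = [1, 3] / [2, 5] / [4]
  Insert 5 (step 6): P = [1, 4, 5] / [3, 7] / [6];  Q = [1, 3, 6] / [2, 5] / [4]
  Insert 2 (step 7): P = [1, 2, 5] / [3, 4] / [6, 7];  Q = [1, 3, 6] / [2, 5] / [4, 7]
Final shape: (3, 2, 2).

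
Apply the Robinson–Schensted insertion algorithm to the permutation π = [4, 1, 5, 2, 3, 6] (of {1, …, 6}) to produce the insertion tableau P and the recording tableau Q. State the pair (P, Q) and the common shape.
P = [1, 2, 3, 6] / [4, 5];  Q = [1, 3, 5, 6] / [2, 4];  common shape = (4, 2)

Row-insert the values π_1, π_2, … into P one at a time, bumping the leftmost entry strictly greater than the inserted value down to the next row. The recording tableau Q records, in position (i, j), the step at which that cell was added to P.
  Insert 4 (step 1): P = [4];  Q = [1]
  Insert 1 (step 2): P = [1] / [4];  Q = [1] / [2]
  Insert 5 (step 3): P = [1, 5] / [4];  Q = [1, 3] / [2]
  Insert 2 (step 4): P = [1, 2] / [4, 5];  Q = [1, 3] / [2, 4]
  Insert 3 (step 5): P = [1, 2, 3] / [4, 5];  Q = [1, 3, 5] / [2, 4]
  Insert 6 (step 6): P = [1, 2, 3, 6] / [4, 5];  Q = [1, 3, 5, 6] / [2, 4]
Final shape: (4, 2).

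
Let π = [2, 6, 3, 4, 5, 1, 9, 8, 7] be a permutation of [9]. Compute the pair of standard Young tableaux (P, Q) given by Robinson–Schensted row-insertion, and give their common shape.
P = [1, 3, 4, 5, 7] / [2, 8] / [6, 9];  Q = [1, 2, 4, 5, 7] / [3, 8] / [6, 9];  common shape = (5, 2, 2)

Row-insert the values π_1, π_2, … into P one at a time, bumping the leftmost entry strictly greater than the inserted value down to the next row. The recording tableau Q records, in position (i, j), the step at which that cell was added to P.
  Insert 2 (step 1): P = [2];  Q = [1]
  Insert 6 (step 2): P = [2, 6];  Q = [1, 2]
  Insert 3 (step 3): P = [2, 3] / [6];  Q = [1, 2] / [3]
  Insert 4 (step 4): P = [2, 3, 4] / [6];  Q = [1, 2, 4] / [3]
  Insert 5 (step 5): P = [2, 3, 4, 5] / [6];  Q = [1, 2, 4, 5] / [3]
  Insert 1 (step 6): P = [1, 3, 4, 5] / [2] / [6];  Q = [1, 2, 4, 5] / [3] / [6]
  Insert 9 (step 7): P = [1, 3, 4, 5, 9] / [2] / [6];  Q = [1, 2, 4, 5, 7] / [3] / [6]
  Insert 8 (step 8): P = [1, 3, 4, 5, 8] / [2, 9] / [6];  Q = [1, 2, 4, 5, 7] / [3, 8] / [6]
  Insert 7 (step 9): P = [1, 3, 4, 5, 7] / [2, 8] / [6, 9];  Q = [1, 2, 4, 5, 7] / [3, 8] / [6, 9]
Final shape: (5, 2, 2).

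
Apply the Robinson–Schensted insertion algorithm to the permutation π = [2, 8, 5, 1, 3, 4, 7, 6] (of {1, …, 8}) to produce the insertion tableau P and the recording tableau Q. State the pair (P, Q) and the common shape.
P = [1, 3, 4, 6] / [2, 5, 7] / [8];  Q = [1, 2, 6, 7] / [3, 5, 8] / [4];  common shape = (4, 3, 1)

Row-insert the values π_1, π_2, … into P one at a time, bumping the leftmost entry strictly greater than the inserted value down to the next row. The recording tableau Q records, in position (i, j), the step at which that cell was added to P.
  Insert 2 (step 1): P = [2];  Q = [1]
  Insert 8 (step 2): P = [2, 8];  Q = [1, 2]
  Insert 5 (step 3): P = [2, 5] / [8];  Q = [1, 2] / [3]
  Insert 1 (step 4): P = [1, 5] / [2] / [8];  Q = [1, 2] / [3] / [4]
  Insert 3 (step 5): P = [1, 3] / [2, 5] / [8];  Q = [1, 2] / [3, 5] / [4]
  Insert 4 (step 6): P = [1, 3, 4] / [2, 5] / [8];  Q = [1, 2, 6] / [3, 5] / [4]
  Insert 7 (step 7): P = [1, 3, 4, 7] / [2, 5] / [8];  Q = [1, 2, 6, 7] / [3, 5] / [4]
  Insert 6 (step 8): P = [1, 3, 4, 6] / [2, 5, 7] / [8];  Q = [1, 2, 6, 7] / [3, 5, 8] / [4]
Final shape: (4, 3, 1).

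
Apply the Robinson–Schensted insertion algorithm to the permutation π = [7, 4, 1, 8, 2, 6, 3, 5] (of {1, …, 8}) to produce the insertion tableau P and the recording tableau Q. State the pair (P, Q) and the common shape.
P = [1, 2, 3, 5] / [4, 6] / [7, 8];  Q = [1, 4, 6, 8] / [2, 5] / [3, 7];  common shape = (4, 2, 2)

Row-insert the values π_1, π_2, … into P one at a time, bumping the leftmost entry strictly greater than the inserted value down to the next row. The recording tableau Q records, in position (i, j), the step at which that cell was added to P.
  Insert 7 (step 1): P = [7];  Q = [1]
  Insert 4 (step 2): P = [4] / [7];  Q = [1] / [2]
  Insert 1 (step 3): P = [1] / [4] / [7];  Q = [1] / [2] / [3]
  Insert 8 (step 4): P = [1, 8] / [4] / [7];  Q = [1, 4] / [2] / [3]
  Insert 2 (step 5): P = [1, 2] / [4, 8] / [7];  Q = [1, 4] / [2, 5] / [3]
  Insert 6 (step 6): P = [1, 2, 6] / [4, 8] / [7];  Q = [1, 4, 6] / [2, 5] / [3]
  Insert 3 (step 7): P = [1, 2, 3] / [4, 6] / [7, 8];  Q = [1, 4, 6] / [2, 5] / [3, 7]
  Insert 5 (step 8): P = [1, 2, 3, 5] / [4, 6] / [7, 8];  Q = [1, 4, 6, 8] / [2, 5] / [3, 7]
Final shape: (4, 2, 2).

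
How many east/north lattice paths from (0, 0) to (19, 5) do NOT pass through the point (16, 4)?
Number of paths = 23124

Total paths from (0, 0) to (19, 5): C(24, 19) = 42504. Paths through (16, 4): (paths (0, 0) → (16, 4)) × (paths (16, 4) → (19, 5)) = C(20, 16) · C(4, 3) = 4845 · 4 = 19380. Avoidance count = 42504 − 19380 = 23124.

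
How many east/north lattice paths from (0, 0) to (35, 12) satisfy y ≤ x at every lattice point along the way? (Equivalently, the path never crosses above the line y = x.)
Number of paths = 34834267234

By the reflection principle (André's argument), the number of monotone paths to (35, 12) with n ≤ m that never go above y = x is C(47, 35) − C(47, 36) = 52251400851 − 17417133617 = 34834267234.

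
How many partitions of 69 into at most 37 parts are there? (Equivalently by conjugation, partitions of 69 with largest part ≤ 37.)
p(69, parts ≤ 37) = 3518874

Use the recurrence p(n, m) = p(n, m−1) + p(n−m, m): either the largest part is < m (count p(n, m−1)) or the largest part is exactly m (remove one copy of m, count p(n−m, m)). With p(0, ·) = 1 this gives p(69, parts ≤ 37) = 3518874. (By conjugating Young diagrams, this also counts partitions of 69 into at most 37 parts.)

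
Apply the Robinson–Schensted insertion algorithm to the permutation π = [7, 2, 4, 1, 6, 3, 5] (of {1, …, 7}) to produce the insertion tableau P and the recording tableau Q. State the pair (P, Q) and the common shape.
P = [1, 3, 5] / [2, 4, 6] / [7];  Q = [1, 3, 5] / [2, 6, 7] / [4];  common shape = (3, 3, 1)

Row-insert the values π_1, π_2, … into P one at a time, bumping the leftmost entry strictly greater than the inserted value down to the next row. The recording tableau Q records, in position (i, j), the step at which that cell was added to P.
  Insert 7 (step 1): P = [7];  Q = [1]
  Insert 2 (step 2): P = [2] / [7];  Q = [1] / [2]
  Insert 4 (step 3): P = [2, 4] / [7];  Q = [1, 3] / [2]
  Insert 1 (step 4): P = [1, 4] / [2] / [7];  Q = [1, 3] / [2] / [4]
  Insert 6 (step 5): P = [1, 4, 6] / [2] / [7];  Q = [1, 3, 5] / [2] / [4]
  Insert 3 (step 6): P = [1, 3, 6] / [2, 4] / [7];  Q = [1, 3, 5] / [2, 6] / [4]
  Insert 5 (step 7): P = [1, 3, 5] / [2, 4, 6] / [7];  Q = [1, 3, 5] / [2, 6, 7] / [4]
Final shape: (3, 3, 1).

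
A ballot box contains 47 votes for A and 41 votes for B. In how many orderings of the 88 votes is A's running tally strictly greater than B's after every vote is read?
Strict-lead orderings = 1461757654003171176295560

Total orderings of the 88 votes with 47 for A: C(88, 47) = 21439112258713177252334880. By the Bertrand ballot formula (Cycle Lemma / reflection principle), the number of orderings in which A is strictly ahead of B throughout is (p − q)/(p + q) · C(p + q, p) = (47 − 41)/(47 + 41) · 21439112258713177252334880 = 1461757654003171176295560.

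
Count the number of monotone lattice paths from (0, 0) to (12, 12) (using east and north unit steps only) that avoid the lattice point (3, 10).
Number of paths = 2688426

Total paths from (0, 0) to (12, 12): C(24, 12) = 2704156. Paths through (3, 10): (paths (0, 0) → (3, 10)) × (paths (3, 10) → (12, 12)) = C(13, 3) · C(11, 9) = 286 · 55 = 15730. Avoidance count = 2704156 − 15730 = 2688426.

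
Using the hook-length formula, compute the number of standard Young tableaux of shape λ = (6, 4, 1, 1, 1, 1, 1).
# SYT of shape (6, 4, 1, 1, 1, 1, 1) = 70070

Hook-length formula: f^λ = n! / Π hook(c), product over all cells c of the Young diagram. For λ = (6, 4, 1, 1, 1, 1, 1), n = 15 boxes. Hook lengths by row (left-to-right, top-to-bottom): [12, 6, 5, 4, 2, 1]; [9, 3, 2, 1]; [5]; [4]; [3]; [2]; [1]. Product of hooks = 18662400. So f^λ = 15! / 18662400 = 1307674368000 / 18662400 = 70070.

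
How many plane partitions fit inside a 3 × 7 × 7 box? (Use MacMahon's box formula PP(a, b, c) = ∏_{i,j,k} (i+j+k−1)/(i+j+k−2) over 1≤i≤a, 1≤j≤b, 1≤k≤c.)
PP(3, 7, 7) = 877262100

Evaluate the triple product over i = 1..3, j = 1..7, k = 1..7. The factors are (2/1) · (3/2) · (4/3) · (5/4) · (6/5) · (7/6) · (8/7) · (3/2) · … (147 factors total). The numerators and denominators telescope so the product is an integer; carrying out the multiplication exactly gives PP(3, 7, 7) = 877262100.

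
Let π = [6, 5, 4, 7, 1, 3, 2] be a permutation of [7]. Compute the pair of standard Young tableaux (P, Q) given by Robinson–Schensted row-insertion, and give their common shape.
P = [1, 2] / [3, 7] / [4] / [5] / [6];  Q = [1, 4] / [2, 6] / [3] / [5] / [7];  common shape = (2, 2, 1, 1, 1)

Row-insert the values π_1, π_2, … into P one at a time, bumping the leftmost entry strictly greater than the inserted value down to the next row. The recording tableau Q records, in position (i, j), the step at which that cell was added to P.
  Insert 6 (step 1): P = [6];  Q = [1]
  Insert 5 (step 2): P = [5] / [6];  Q = [1] / [2]
  Insert 4 (step 3): P = [4] / [5] / [6];  Q = [1] / [2] / [3]
  Insert 7 (step 4): P = [4, 7] / [5] / [6];  Q = [1, 4] / [2] / [3]
  Insert 1 (step 5): P = [1, 7] / [4] / [5] / [6];  Q = [1, 4] / [2] / [3] / [5]
  Insert 3 (step 6): P = [1, 3] / [4, 7] / [5] / [6];  Q = [1, 4] / [2, 6] / [3] / [5]
  Insert 2 (step 7): P = [1, 2] / [3, 7] / [4] / [5] / [6];  Q = [1, 4] / [2, 6] / [3] / [5] / [7]
Final shape: (2, 2, 1, 1, 1).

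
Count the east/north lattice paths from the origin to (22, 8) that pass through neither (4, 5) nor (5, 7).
Number of paths = 5677893

Inclusion–exclusion. Total paths: C(30, 22) = 5852925. Through P₁: C(9, 4)·C(21, 18) = 167580. Through P₂: C(12, 5)·C(18, 17) = 14256. Since P₁ is strictly southwest of P₂, a monotone path through both must visit P₁ then P₂; paths through both = C(9, 4)·C(3, 1)·C(18, 17) = 6804. Avoid both = 5852925 − 167580 − 14256 + 6804 = 5677893.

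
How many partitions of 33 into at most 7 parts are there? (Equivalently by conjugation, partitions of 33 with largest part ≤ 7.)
p(33, parts ≤ 7) = 2738

Use the recurrence p(n, m) = p(n, m−1) + p(n−m, m): either the largest part is < m (count p(n, m−1)) or the largest part is exactly m (remove one copy of m, count p(n−m, m)). With p(0, ·) = 1 this gives p(33, parts ≤ 7) = 2738. (By conjugating Young diagrams, this also counts partitions of 33 into at most 7 parts.)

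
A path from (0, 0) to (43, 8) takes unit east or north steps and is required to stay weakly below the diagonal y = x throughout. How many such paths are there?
Number of paths = 520987950

By the reflection principle (André's argument), the number of monotone paths to (43, 8) with n ≤ m that never go above y = x is C(51, 43) − C(51, 44) = 636763050 − 115775100 = 520987950.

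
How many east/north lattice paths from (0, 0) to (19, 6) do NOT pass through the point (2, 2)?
Number of paths = 141190

Total paths from (0, 0) to (19, 6): C(25, 19) = 177100. Paths through (2, 2): (paths (0, 0) → (2, 2)) × (paths (2, 2) → (19, 6)) = C(4, 2) · C(21, 17) = 6 · 5985 = 35910. Avoidance count = 177100 − 35910 = 141190.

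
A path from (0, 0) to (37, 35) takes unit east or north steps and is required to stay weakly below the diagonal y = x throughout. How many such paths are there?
Number of paths = 33991005938761288872

By the reflection principle (André's argument), the number of monotone paths to (37, 35) with n ≤ m that never go above y = x is C(72, 37) − C(72, 38) = 430552741890976325712 − 396561735952215036840 = 33991005938761288872.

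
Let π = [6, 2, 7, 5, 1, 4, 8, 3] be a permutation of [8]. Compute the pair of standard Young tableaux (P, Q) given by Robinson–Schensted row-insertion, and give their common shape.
P = [1, 3, 8] / [2, 4] / [5, 7] / [6];  Q = [1, 3, 7] / [2, 4] / [5, 6] / [8];  common shape = (3, 2, 2, 1)

Row-insert the values π_1, π_2, … into P one at a time, bumping the leftmost entry strictly greater than the inserted value down to the next row. The recording tableau Q records, in position (i, j), the step at which that cell was added to P.
  Insert 6 (step 1): P = [6];  Q = [1]
  Insert 2 (step 2): P = [2] / [6];  Q = [1] / [2]
  Insert 7 (step 3): P = [2, 7] / [6];  Q = [1, 3] / [2]
  Insert 5 (step 4): P = [2, 5] / [6, 7];  Q = [1, 3] / [2, 4]
  Insert 1 (step 5): P = [1, 5] / [2, 7] / [6];  Q = [1, 3] / [2, 4] / [5]
  Insert 4 (step 6): P = [1, 4] / [2, 5] / [6, 7];  Q = [1, 3] / [2, 4] / [5, 6]
  Insert 8 (step 7): P = [1, 4, 8] / [2, 5] / [6, 7];  Q = [1, 3, 7] / [2, 4] / [5, 6]
  Insert 3 (step 8): P = [1, 3, 8] / [2, 4] / [5, 7] / [6];  Q = [1, 3, 7] / [2, 4] / [5, 6] / [8]
Final shape: (3, 2, 2, 1).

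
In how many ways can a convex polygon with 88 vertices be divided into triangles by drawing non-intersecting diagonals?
C_86 = 4180080073556524734514695828170907458428751314320

These polygon triangulations are counted by the Catalan number C_n = (1/(n + 1)) · C(2n, n). For n = 86: C_86 = (1/87) · C(172, 86) = 363666966399417651902778537050868948883301364345840/87 = 4180080073556524734514695828170907458428751314320.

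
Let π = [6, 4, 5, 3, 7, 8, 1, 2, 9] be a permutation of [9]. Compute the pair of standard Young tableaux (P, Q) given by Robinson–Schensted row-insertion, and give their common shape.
P = [1, 2, 7, 8, 9] / [3, 5] / [4] / [6];  Q = [1, 3, 5, 6, 9] / [2, 8] / [4] / [7];  common shape = (5, 2, 1, 1)

Row-insert the values π_1, π_2, … into P one at a time, bumping the leftmost entry strictly greater than the inserted value down to the next row. The recording tableau Q records, in position (i, j), the step at which that cell was added to P.
  Insert 6 (step 1): P = [6];  Q = [1]
  Insert 4 (step 2): P = [4] / [6];  Q = [1] / [2]
  Insert 5 (step 3): P = [4, 5] / [6];  Q = [1, 3] / [2]
  Insert 3 (step 4): P = [3, 5] / [4] / [6];  Q = [1, 3] / [2] / [4]
  Insert 7 (step 5): P = [3, 5, 7] / [4] / [6];  Q = [1, 3, 5] / [2] / [4]
  Insert 8 (step 6): P = [3, 5, 7, 8] / [4] / [6];  Q = [1, 3, 5, 6] / [2] / [4]
  Insert 1 (step 7): P = [1, 5, 7, 8] / [3] / [4] / [6];  Q = [1, 3, 5, 6] / [2] / [4] / [7]
  Insert 2 (step 8): P = [1, 2, 7, 8] / [3, 5] / [4] / [6];  Q = [1, 3, 5, 6] / [2, 8] / [4] / [7]
  Insert 9 (step 9): P = [1, 2, 7, 8, 9] / [3, 5] / [4] / [6];  Q = [1, 3, 5, 6, 9] / [2, 8] / [4] / [7]
Final shape: (5, 2, 1, 1).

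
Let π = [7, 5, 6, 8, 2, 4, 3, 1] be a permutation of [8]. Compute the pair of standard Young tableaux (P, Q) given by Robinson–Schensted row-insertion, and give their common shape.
P = [1, 3, 8] / [2, 6] / [4] / [5] / [7];  Q = [1, 3, 4] / [2, 6] / [5] / [7] / [8];  common shape = (3, 2, 1, 1, 1)

Row-insert the values π_1, π_2, … into P one at a time, bumping the leftmost entry strictly greater than the inserted value down to the next row. The recording tableau Q records, in position (i, j), the step at which that cell was added to P.
  Insert 7 (step 1): P = [7];  Q = [1]
  Insert 5 (step 2): P = [5] / [7];  Q = [1] / [2]
  Insert 6 (step 3): P = [5, 6] / [7];  Q = [1, 3] / [2]
  Insert 8 (step 4): P = [5, 6, 8] / [7];  Q = [1, 3, 4] / [2]
  Insert 2 (step 5): P = [2, 6, 8] / [5] / [7];  Q = [1, 3, 4] / [2] / [5]
  Insert 4 (step 6): P = [2, 4, 8] / [5, 6] / [7];  Q = [1, 3, 4] / [2, 6] / [5]
  Insert 3 (step 7): P = [2, 3, 8] / [4, 6] / [5] / [7];  Q = [1, 3, 4] / [2, 6] / [5] / [7]
  Insert 1 (step 8): P = [1, 3, 8] / [2, 6] / [4] / [5] / [7];  Q = [1, 3, 4] / [2, 6] / [5] / [7] / [8]
Final shape: (3, 2, 1, 1, 1).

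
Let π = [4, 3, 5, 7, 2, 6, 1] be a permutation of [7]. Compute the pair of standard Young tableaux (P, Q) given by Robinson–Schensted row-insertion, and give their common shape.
P = [1, 5, 6] / [2, 7] / [3] / [4];  Q = [1, 3, 4] / [2, 6] / [5] / [7];  common shape = (3, 2, 1, 1)

Row-insert the values π_1, π_2, … into P one at a time, bumping the leftmost entry strictly greater than the inserted value down to the next row. The recording tableau Q records, in position (i, j), the step at which that cell was added to P.
  Insert 4 (step 1): P = [4];  Q = [1]
  Insert 3 (step 2): P = [3] / [4];  Q = [1] / [2]
  Insert 5 (step 3): P = [3, 5] / [4];  Q = [1, 3] / [2]
  Insert 7 (step 4): P = [3, 5, 7] / [4];  Q = [1, 3, 4] / [2]
  Insert 2 (step 5): P = [2, 5, 7] / [3] / [4];  Q = [1, 3, 4] / [2] / [5]
  Insert 6 (step 6): P = [2, 5, 6] / [3, 7] / [4];  Q = [1, 3, 4] / [2, 6] / [5]
  Insert 1 (step 7): P = [1, 5, 6] / [2, 7] / [3] / [4];  Q = [1, 3, 4] / [2, 6] / [5] / [7]
Final shape: (3, 2, 1, 1).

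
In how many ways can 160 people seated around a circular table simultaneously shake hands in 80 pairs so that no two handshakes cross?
C_80 = 1136359577947336271931632877004667456667613940

These noncrossing handshakes are counted by the Catalan number C_n = (1/(n + 1)) · C(2n, n). For n = 80: C_80 = (1/81) · C(160, 80) = 92045125813734238026462263037378063990076729140/81 = 1136359577947336271931632877004667456667613940.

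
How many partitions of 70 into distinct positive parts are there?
q(70) = 29927

A partition into distinct parts is a strictly decreasing sequence summing to n. The recurrence d(n, m) = d(n, m−1) + d(n−m, m−1) (use part m at most once) with q(n) = d(n, n) gives q(70) = 29927. (Euler's theorem: # distinct-part partitions = # odd-part partitions.)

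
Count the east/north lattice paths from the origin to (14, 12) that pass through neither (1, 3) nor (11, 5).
Number of paths = 7175540

Inclusion–exclusion. Total paths: C(26, 14) = 9657700. Through P₁: C(4, 1)·C(22, 13) = 1989680. Through P₂: C(16, 11)·C(10, 3) = 524160. Since P₁ is strictly southwest of P₂, a monotone path through both must visit P₁ then P₂; paths through both = C(4, 1)·C(12, 10)·C(10, 3) = 31680. Avoid both = 9657700 − 1989680 − 524160 + 31680 = 7175540.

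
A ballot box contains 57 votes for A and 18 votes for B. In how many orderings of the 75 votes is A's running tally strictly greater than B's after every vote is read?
Strict-lead orderings = 49719923716299772

Total orderings of the 75 votes with 57 for A: C(75, 57) = 95615237915961100. By the Bertrand ballot formula (Cycle Lemma / reflection principle), the number of orderings in which A is strictly ahead of B throughout is (p − q)/(p + q) · C(p + q, p) = (57 − 18)/(57 + 18) · 95615237915961100 = 49719923716299772.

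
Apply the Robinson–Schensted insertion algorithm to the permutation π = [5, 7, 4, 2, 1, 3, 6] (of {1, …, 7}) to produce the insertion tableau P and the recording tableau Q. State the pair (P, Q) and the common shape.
P = [1, 3, 6] / [2, 7] / [4] / [5];  Q = [1, 2, 7] / [3, 6] / [4] / [5];  common shape = (3, 2, 1, 1)

Row-insert the values π_1, π_2, … into P one at a time, bumping the leftmost entry strictly greater than the inserted value down to the next row. The recording tableau Q records, in position (i, j), the step at which that cell was added to P.
  Insert 5 (step 1): P = [5];  Q = [1]
  Insert 7 (step 2): P = [5, 7];  Q = [1, 2]
  Insert 4 (step 3): P = [4, 7] / [5];  Q = [1, 2] / [3]
  Insert 2 (step 4): P = [2, 7] / [4] / [5];  Q = [1, 2] / [3] / [4]
  Insert 1 (step 5): P = [1, 7] / [2] / [4] / [5];  Q = [1, 2] / [3] / [4] / [5]
  Insert 3 (step 6): P = [1, 3] / [2, 7] / [4] / [5];  Q = [1, 2] / [3, 6] / [4] / [5]
  Insert 6 (step 7): P = [1, 3, 6] / [2, 7] / [4] / [5];  Q = [1, 2, 7] / [3, 6] / [4] / [5]
Final shape: (3, 2, 1, 1).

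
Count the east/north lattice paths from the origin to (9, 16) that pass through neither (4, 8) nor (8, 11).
Number of paths = 1056368

Inclusion–exclusion. Total paths: C(25, 9) = 2042975. Through P₁: C(12, 4)·C(13, 5) = 637065. Through P₂: C(19, 8)·C(6, 1) = 453492. Since P₁ is strictly southwest of P₂, a monotone path through both must visit P₁ then P₂; paths through both = C(12, 4)·C(7, 4)·C(6, 1) = 103950. Avoid both = 2042975 − 637065 − 453492 + 103950 = 1056368.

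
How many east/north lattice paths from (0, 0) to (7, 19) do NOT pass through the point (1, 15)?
Number of paths = 654440

Total paths from (0, 0) to (7, 19): C(26, 7) = 657800. Paths through (1, 15): (paths (0, 0) → (1, 15)) × (paths (1, 15) → (7, 19)) = C(16, 1) · C(10, 6) = 16 · 210 = 3360. Avoidance count = 657800 − 3360 = 654440.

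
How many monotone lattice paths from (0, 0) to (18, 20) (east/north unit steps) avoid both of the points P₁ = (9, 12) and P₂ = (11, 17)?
Number of paths = 24596364310

Inclusion–exclusion. Total paths: C(38, 18) = 33578000610. Through P₁: C(21, 9)·C(17, 9) = 7145438300. Through P₂: C(28, 11)·C(10, 7) = 2576901600. Since P₁ is strictly southwest of P₂, a monotone path through both must visit P₁ then P₂; paths through both = C(21, 9)·C(7, 2)·C(10, 7) = 740703600. Avoid both = 33578000610 − 7145438300 − 2576901600 + 740703600 = 24596364310.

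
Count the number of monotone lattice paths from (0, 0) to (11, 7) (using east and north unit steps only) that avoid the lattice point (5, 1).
Number of paths = 26280

Total paths from (0, 0) to (11, 7): C(18, 11) = 31824. Paths through (5, 1): (paths (0, 0) → (5, 1)) × (paths (5, 1) → (11, 7)) = C(6, 5) · C(12, 6) = 6 · 924 = 5544. Avoidance count = 31824 − 5544 = 26280.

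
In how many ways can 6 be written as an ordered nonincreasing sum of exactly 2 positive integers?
p(6, 2 parts) = 3

Partitions of n into exactly k parts ↔ partitions of n − k into at most k parts (subtract 1 from each part). For n = 6, k = 2, the partitions are: 5+1, 4+2, 3+3. Count = 3.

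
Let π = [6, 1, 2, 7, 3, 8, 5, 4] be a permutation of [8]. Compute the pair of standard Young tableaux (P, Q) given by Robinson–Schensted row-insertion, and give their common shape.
P = [1, 2, 3, 4] / [5, 7, 8] / [6];  Q = [1, 3, 4, 6] / [2, 5, 7] / [8];  common shape = (4, 3, 1)

Row-insert the values π_1, π_2, … into P one at a time, bumping the leftmost entry strictly greater than the inserted value down to the next row. The recording tableau Q records, in position (i, j), the step at which that cell was added to P.
  Insert 6 (step 1): P = [6];  Q = [1]
  Insert 1 (step 2): P = [1] / [6];  Q = [1] / [2]
  Insert 2 (step 3): P = [1, 2] / [6];  Q = [1, 3] / [2]
  Insert 7 (step 4): P = [1, 2, 7] / [6];  Q = [1, 3, 4] / [2]
  Insert 3 (step 5): P = [1, 2, 3] / [6, 7];  Q = [1, 3, 4] / [2, 5]
  Insert 8 (step 6): P = [1, 2, 3, 8] / [6, 7];  Q = [1, 3, 4, 6] / [2, 5]
  Insert 5 (step 7): P = [1, 2, 3, 5] / [6, 7, 8];  Q = [1, 3, 4, 6] / [2, 5, 7]
  Insert 4 (step 8): P = [1, 2, 3, 4] / [5, 7, 8] / [6];  Q = [1, 3, 4, 6] / [2, 5, 7] / [8]
Final shape: (4, 3, 1).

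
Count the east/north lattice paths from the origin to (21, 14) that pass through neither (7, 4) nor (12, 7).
Number of paths = 1307717400

Inclusion–exclusion. Total paths: C(35, 21) = 2319959400. Through P₁: C(11, 7)·C(24, 14) = 647214480. Through P₂: C(19, 12)·C(16, 9) = 576438720. Since P₁ is strictly southwest of P₂, a monotone path through both must visit P₁ then P₂; paths through both = C(11, 7)·C(8, 5)·C(16, 9) = 211411200. Avoid both = 2319959400 − 647214480 − 576438720 + 211411200 = 1307717400.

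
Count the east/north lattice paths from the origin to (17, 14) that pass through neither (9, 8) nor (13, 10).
Number of paths = 137620475

Inclusion–exclusion. Total paths: C(31, 17) = 265182525. Through P₁: C(17, 9)·C(14, 8) = 73002930. Through P₂: C(23, 13)·C(8, 4) = 80084620. Since P₁ is strictly southwest of P₂, a monotone path through both must visit P₁ then P₂; paths through both = C(17, 9)·C(6, 4)·C(8, 4) = 25525500. Avoid both = 265182525 − 73002930 − 80084620 + 25525500 = 137620475.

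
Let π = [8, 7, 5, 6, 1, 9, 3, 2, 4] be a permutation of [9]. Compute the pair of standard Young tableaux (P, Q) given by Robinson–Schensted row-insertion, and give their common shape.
P = [1, 2, 4] / [3, 6, 9] / [5] / [7] / [8];  Q = [1, 4, 6] / [2, 7, 9] / [3] / [5] / [8];  common shape = (3, 3, 1, 1, 1)

Row-insert the values π_1, π_2, … into P one at a time, bumping the leftmost entry strictly greater than the inserted value down to the next row. The recording tableau Q records, in position (i, j), the step at which that cell was added to P.
  Insert 8 (step 1): P = [8];  Q = [1]
  Insert 7 (step 2): P = [7] / [8];  Q = [1] / [2]
  Insert 5 (step 3): P = [5] / [7] / [8];  Q = [1] / [2] / [3]
  Insert 6 (step 4): P = [5, 6] / [7] / [8];  Q = [1, 4] / [2] / [3]
  Insert 1 (step 5): P = [1, 6] / [5] / [7] / [8];  Q = [1, 4] / [2] / [3] / [5]
  Insert 9 (step 6): P = [1, 6, 9] / [5] / [7] / [8];  Q = [1, 4, 6] / [2] / [3] / [5]
  Insert 3 (step 7): P = [1, 3, 9] / [5, 6] / [7] / [8];  Q = [1, 4, 6] / [2, 7] / [3] / [5]
  Insert 2 (step 8): P = [1, 2, 9] / [3, 6] / [5] / [7] / [8];  Q = [1, 4, 6] / [2, 7] / [3] / [5] / [8]
  Insert 4 (step 9): P = [1, 2, 4] / [3, 6, 9] / [5] / [7] / [8];  Q = [1, 4, 6] / [2, 7, 9] / [3] / [5] / [8]
Final shape: (3, 3, 1, 1, 1).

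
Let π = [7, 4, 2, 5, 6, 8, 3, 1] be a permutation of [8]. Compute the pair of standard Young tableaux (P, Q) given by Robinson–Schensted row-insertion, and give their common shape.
P = [1, 3, 6, 8] / [2, 5] / [4] / [7];  Q = [1, 4, 5, 6] / [2, 7] / [3] / [8];  common shape = (4, 2, 1, 1)

Row-insert the values π_1, π_2, … into P one at a time, bumping the leftmost entry strictly greater than the inserted value down to the next row. The recording tableau Q records, in position (i, j), the step at which that cell was added to P.
  Insert 7 (step 1): P = [7];  Q = [1]
  Insert 4 (step 2): P = [4] / [7];  Q = [1] / [2]
  Insert 2 (step 3): P = [2] / [4] / [7];  Q = [1] / [2] / [3]
  Insert 5 (step 4): P = [2, 5] / [4] / [7];  Q = [1, 4] / [2] / [3]
  Insert 6 (step 5): P = [2, 5, 6] / [4] / [7];  Q = [1, 4, 5] / [2] / [3]
  Insert 8 (step 6): P = [2, 5, 6, 8] / [4] / [7];  Q = [1, 4, 5, 6] / [2] / [3]
  Insert 3 (step 7): P = [2, 3, 6, 8] / [4, 5] / [7];  Q = [1, 4, 5, 6] / [2, 7] / [3]
  Insert 1 (step 8): P = [1, 3, 6, 8] / [2, 5] / [4] / [7];  Q = [1, 4, 5, 6] / [2, 7] / [3] / [8]
Final shape: (4, 2, 1, 1).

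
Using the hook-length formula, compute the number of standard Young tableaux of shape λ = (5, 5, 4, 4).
# SYT of shape (5, 5, 4, 4) = 787644

Hook-length formula: f^λ = n! / Π hook(c), product over all cells c of the Young diagram. For λ = (5, 5, 4, 4), n = 18 boxes. Hook lengths by row (left-to-right, top-to-bottom): [8, 7, 6, 5, 2]; [7, 6, 5, 4, 1]; [5, 4, 3, 2]; [4, 3, 2, 1]. Product of hooks = 8128512000. So f^λ = 18! / 8128512000 = 6402373705728000 / 8128512000 = 787644.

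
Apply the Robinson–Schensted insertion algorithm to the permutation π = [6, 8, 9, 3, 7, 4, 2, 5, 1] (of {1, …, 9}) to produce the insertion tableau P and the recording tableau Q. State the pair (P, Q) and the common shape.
P = [1, 4, 5] / [2, 7, 9] / [3] / [6] / [8];  Q = [1, 2, 3] / [4, 5, 8] / [6] / [7] / [9];  common shape = (3, 3, 1, 1, 1)

Row-insert the values π_1, π_2, … into P one at a time, bumping the leftmost entry strictly greater than the inserted value down to the next row. The recording tableau Q records, in position (i, j), the step at which that cell was added to P.
  Insert 6 (step 1): P = [6];  Q = [1]
  Insert 8 (step 2): P = [6, 8];  Q = [1, 2]
  Insert 9 (step 3): P = [6, 8, 9];  Q = [1, 2, 3]
  Insert 3 (step 4): P = [3, 8, 9] / [6];  Q = [1, 2, 3] / [4]
  Insert 7 (step 5): P = [3, 7, 9] / [6, 8];  Q = [1, 2, 3] / [4, 5]
  Insert 4 (step 6): P = [3, 4, 9] / [6, 7] / [8];  Q = [1, 2, 3] / [4, 5] / [6]
  Insert 2 (step 7): P = [2, 4, 9] / [3, 7] / [6] / [8];  Q = [1, 2, 3] / [4, 5] / [6] / [7]
  Insert 5 (step 8): P = [2, 4, 5] / [3, 7, 9] / [6] / [8];  Q = [1, 2, 3] / [4, 5, 8] / [6] / [7]
  Insert 1 (step 9): P = [1, 4, 5] / [2, 7, 9] / [3] / [6] / [8];  Q = [1, 2, 3] / [4, 5, 8] / [6] / [7] / [9]
Final shape: (3, 3, 1, 1, 1).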